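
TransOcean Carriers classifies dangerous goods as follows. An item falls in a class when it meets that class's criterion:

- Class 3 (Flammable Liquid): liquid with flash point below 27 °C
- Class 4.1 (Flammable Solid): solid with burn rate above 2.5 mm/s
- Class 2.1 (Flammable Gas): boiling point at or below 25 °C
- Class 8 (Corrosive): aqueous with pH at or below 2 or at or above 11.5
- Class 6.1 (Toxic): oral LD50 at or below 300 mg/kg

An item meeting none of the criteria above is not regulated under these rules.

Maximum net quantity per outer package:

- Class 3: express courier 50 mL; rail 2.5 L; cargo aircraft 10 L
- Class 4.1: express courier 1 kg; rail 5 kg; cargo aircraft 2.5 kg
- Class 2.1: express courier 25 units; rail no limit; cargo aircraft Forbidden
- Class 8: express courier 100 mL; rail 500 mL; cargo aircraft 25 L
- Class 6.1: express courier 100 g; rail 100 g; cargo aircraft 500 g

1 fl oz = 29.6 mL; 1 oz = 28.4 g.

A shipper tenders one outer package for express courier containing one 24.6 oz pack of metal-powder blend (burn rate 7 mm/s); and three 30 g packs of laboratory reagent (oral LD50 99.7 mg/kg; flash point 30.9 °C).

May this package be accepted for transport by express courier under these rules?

With burn rate 7 mm/s (> 2.5 mm/s), the metal-powder blend falls in Class 4.1.
The laboratory reagent has oral LD50 99.7 mg/kg, which is ≤ 300 mg/kg, so it is Class 6.1 (Toxic).
Class 4.1 quantity: one 24.6 oz pack = 698.64 g.
That is within the Class 4.1 express courier limit of 1 kg.
Class 6.1 quantity: three 30 g packs = 90 g.
90 g is within the express courier limit of 100 g for Class 6.1.
Every hazard class is within its express courier limit and no segregation rule is violated.

Yes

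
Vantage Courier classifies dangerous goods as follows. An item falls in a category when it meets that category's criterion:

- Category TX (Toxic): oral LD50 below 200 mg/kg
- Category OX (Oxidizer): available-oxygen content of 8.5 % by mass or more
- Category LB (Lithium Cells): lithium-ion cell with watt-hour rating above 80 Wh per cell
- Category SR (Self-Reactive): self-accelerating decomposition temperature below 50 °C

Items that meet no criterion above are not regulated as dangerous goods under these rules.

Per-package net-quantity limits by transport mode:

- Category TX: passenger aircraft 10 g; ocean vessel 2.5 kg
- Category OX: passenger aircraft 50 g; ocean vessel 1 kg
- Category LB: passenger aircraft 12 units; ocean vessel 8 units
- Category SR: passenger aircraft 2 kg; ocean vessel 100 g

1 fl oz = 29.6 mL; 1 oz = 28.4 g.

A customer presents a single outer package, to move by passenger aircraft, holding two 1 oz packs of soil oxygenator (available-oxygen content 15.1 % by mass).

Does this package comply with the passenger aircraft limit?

The soil oxygenator has available-oxygen content 15.1 % by mass, which is ≥ 8.5 % by mass, so it is Category OX (Oxidizer).
Category OX quantity: two 1 oz packs = 56.8 g.
56.8 g > 50 g (passenger aircraft limit, Category OX) — over the limit.

No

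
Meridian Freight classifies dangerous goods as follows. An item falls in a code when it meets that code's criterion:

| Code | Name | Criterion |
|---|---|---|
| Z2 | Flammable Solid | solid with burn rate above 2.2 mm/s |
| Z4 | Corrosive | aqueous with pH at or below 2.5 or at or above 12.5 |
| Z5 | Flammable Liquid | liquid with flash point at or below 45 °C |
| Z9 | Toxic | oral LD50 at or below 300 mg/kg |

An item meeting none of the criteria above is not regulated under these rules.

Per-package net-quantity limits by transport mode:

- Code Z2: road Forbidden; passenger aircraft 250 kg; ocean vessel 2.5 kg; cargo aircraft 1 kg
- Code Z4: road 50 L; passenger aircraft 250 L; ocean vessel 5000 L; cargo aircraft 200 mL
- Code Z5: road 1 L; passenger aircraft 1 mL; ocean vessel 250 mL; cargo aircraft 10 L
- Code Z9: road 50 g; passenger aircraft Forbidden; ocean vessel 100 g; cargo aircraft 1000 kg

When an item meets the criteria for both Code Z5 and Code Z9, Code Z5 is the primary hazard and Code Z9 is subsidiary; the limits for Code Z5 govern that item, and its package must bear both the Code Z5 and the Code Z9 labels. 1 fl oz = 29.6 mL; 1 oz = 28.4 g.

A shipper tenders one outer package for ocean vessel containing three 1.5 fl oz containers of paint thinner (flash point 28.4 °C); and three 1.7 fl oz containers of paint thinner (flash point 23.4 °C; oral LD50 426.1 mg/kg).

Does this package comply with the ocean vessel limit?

No

The paint thinner has flash point 28.4 °C, which is ≤ 45 °C, so it is Code Z5 (Flammable Liquid).
Paint thinner: flash point 23.4 °C ≤ 45 °C → Code Z5 (Flammable Liquid).
Code Z5 net quantity: (three 1.5 fl oz containers = 133.2 mL) + (three 1.7 fl oz containers = 150.96 mL) = 284.16 mL.
284.16 mL > 250 mL (ocean vessel limit, Code Z5) — over the limit.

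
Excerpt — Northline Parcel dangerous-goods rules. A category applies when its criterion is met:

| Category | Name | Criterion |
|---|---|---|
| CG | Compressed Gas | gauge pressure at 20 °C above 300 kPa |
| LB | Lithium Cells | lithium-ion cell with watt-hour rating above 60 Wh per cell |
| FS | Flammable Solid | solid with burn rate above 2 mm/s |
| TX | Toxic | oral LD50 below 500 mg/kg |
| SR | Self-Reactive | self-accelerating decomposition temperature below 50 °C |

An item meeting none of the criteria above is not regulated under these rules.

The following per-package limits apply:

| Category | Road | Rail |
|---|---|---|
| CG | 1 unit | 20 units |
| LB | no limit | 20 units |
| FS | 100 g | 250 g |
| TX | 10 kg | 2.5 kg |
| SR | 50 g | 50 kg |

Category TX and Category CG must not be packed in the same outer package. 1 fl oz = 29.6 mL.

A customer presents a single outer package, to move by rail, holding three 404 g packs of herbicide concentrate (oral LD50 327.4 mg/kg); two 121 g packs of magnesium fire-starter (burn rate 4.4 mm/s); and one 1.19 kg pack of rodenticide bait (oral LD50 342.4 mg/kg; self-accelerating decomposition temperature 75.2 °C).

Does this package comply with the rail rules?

Yes

Oral LD50 327.4 mg/kg meets the Category TX criterion (Toxic), so the herbicide concentrate is Category TX.
With burn rate 4.4 mm/s (> 2 mm/s), the magnesium fire-starter falls in Category FS.
The rodenticide bait has oral LD50 342.4 mg/kg, which is < 500 mg/kg, so it is Category TX (Toxic).
Category TX net quantity: (three 404 g packs = 1.212 kg) + 1.19 kg = 2.402 kg.
2.402 kg ≤ 2.5 kg (rail limit, Category TX) — within limit.
Category FS quantity: two 121 g packs = 242 g.
That is within the Category FS rail limit of 250 g.
The segregation rule (Category TX with Category CG) does not apply to Category TX with Category FS.
Every hazard category is within its rail limit and no segregation rule is violated.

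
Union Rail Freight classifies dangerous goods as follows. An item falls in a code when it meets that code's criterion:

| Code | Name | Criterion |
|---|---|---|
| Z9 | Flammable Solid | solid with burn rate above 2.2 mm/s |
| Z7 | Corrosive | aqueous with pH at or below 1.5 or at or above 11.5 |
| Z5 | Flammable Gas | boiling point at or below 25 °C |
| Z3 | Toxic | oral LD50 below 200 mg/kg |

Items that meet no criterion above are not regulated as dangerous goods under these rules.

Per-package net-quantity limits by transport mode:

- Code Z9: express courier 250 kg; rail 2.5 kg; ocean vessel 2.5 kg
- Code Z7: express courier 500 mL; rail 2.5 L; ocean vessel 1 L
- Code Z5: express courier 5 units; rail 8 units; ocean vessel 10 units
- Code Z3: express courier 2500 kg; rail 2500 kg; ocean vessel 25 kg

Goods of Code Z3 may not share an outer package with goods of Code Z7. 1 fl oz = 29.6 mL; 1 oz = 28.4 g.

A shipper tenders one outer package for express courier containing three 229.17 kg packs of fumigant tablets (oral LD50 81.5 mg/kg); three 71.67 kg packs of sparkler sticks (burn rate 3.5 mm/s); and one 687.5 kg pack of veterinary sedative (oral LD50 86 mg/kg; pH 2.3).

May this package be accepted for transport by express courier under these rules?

With oral LD50 81.5 mg/kg (< 200 mg/kg), the fumigant tablets fall in Code Z3.
With burn rate 3.5 mm/s (> 2.2 mm/s), the sparkler sticks fall in Code Z9.
With oral LD50 86 mg/kg (< 200 mg/kg), the veterinary sedative falls in Code Z3.
Total Code Z3: (three 229.17 kg packs = 687.51 kg) + 687.5 kg = 1375.01 kg.
1375.01 kg is within the express courier limit of 2500 kg for Code Z3.
Code Z9 quantity: three 71.67 kg packs = 215.01 kg.
215.01 kg is within the express courier limit of 250 kg for Code Z9.
The segregation rule (Code Z3 with Code Z7) does not apply to Code Z3 with Code Z9.
Every hazard code is within its express courier limit and no segregation rule is violated.

Yes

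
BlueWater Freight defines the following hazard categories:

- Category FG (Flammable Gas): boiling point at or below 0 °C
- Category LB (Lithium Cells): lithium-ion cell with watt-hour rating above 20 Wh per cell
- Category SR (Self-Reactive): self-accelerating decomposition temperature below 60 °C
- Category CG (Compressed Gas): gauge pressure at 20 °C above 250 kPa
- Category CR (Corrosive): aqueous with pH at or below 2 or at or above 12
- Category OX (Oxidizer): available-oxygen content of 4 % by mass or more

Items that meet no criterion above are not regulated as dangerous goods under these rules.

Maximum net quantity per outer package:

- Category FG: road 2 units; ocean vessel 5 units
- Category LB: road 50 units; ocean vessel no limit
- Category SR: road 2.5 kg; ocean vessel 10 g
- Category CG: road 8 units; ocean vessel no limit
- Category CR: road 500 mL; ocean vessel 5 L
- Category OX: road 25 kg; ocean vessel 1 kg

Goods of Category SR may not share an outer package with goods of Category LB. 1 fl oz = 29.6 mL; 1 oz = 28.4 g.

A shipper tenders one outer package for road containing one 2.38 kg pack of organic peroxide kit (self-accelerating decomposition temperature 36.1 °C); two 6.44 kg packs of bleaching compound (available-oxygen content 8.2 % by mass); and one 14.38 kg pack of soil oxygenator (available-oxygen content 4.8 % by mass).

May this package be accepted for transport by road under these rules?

Organic peroxide kit: self-accelerating decomposition temperature 36.1 °C < 60 °C → Category SR (Self-Reactive).
The bleaching compound has available-oxygen content 8.2 % by mass, which is ≥ 4 % by mass, so it is Category OX (Oxidizer).
The soil oxygenator has available-oxygen content 4.8 % by mass, which is ≥ 4 % by mass, so it is Category OX (Oxidizer).
Total Category OX: (two 6.44 kg packs = 12.88 kg) + 14.38 kg = 27.26 kg.
27.26 kg > 25 kg (road limit, Category OX) — over the limit.
Category SR quantity: 2.38 kg.
2.38 kg is within the road limit of 2.5 kg for Category SR.
The segregation rule (Category SR with Category LB) does not apply to Category OX with Category SR.

No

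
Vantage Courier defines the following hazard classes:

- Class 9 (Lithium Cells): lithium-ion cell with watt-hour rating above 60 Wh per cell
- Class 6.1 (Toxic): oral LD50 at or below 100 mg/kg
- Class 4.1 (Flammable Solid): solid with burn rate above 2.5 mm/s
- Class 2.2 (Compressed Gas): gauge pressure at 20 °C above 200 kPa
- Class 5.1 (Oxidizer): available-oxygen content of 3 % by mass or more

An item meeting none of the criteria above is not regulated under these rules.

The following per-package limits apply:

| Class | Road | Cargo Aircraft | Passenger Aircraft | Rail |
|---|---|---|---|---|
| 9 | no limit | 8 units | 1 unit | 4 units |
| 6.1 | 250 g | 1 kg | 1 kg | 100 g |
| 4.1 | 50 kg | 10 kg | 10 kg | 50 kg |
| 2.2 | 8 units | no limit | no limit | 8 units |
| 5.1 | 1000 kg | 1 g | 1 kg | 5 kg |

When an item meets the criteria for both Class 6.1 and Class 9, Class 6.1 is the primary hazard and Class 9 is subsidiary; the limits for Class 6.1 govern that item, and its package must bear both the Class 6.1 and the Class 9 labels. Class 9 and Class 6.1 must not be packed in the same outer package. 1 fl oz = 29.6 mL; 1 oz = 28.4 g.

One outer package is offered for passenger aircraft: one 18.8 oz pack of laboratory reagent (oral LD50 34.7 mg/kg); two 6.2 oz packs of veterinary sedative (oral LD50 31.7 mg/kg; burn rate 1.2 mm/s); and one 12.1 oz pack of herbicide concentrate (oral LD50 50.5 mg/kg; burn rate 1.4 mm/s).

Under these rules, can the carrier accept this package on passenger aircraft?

No

The laboratory reagent has oral LD50 34.7 mg/kg, which is ≤ 100 mg/kg, so it is Class 6.1 (Toxic).
With oral LD50 31.7 mg/kg (≤ 100 mg/kg), the veterinary sedative falls in Class 6.1.
Oral LD50 50.5 mg/kg meets the Class 6.1 criterion (Toxic), so the herbicide concentrate is Class 6.1.
Class 6.1 net quantity: (one 18.8 oz pack = 533.92 g) + (two 6.2 oz packs = 352.16 g) + (one 12.1 oz pack = 343.64 g) = 1229.72 g.
That exceeds the Class 6.1 passenger aircraft limit of 1 kg.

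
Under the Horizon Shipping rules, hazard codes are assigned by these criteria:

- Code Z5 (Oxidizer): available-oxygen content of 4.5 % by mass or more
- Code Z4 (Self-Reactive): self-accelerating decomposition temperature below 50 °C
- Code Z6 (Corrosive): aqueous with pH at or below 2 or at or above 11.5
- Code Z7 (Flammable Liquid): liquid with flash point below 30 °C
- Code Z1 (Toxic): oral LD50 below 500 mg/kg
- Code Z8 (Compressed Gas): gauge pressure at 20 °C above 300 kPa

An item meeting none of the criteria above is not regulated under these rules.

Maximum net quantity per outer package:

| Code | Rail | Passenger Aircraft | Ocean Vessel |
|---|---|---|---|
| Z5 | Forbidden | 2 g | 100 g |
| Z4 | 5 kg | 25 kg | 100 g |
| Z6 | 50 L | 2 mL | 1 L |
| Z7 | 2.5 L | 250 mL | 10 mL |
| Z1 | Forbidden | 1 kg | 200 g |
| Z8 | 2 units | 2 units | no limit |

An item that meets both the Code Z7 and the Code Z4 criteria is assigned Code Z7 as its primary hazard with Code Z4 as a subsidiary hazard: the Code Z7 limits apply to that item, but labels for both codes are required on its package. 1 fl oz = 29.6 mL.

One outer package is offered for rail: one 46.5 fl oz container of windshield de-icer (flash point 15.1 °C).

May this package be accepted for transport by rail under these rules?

With flash point 15.1 °C (< 30 °C), the windshield de-icer falls in Code Z7.
Code Z7 quantity: one 46.5 fl oz container = 1376.4 mL.
That is within the Code Z7 rail limit of 2.5 L.

Yes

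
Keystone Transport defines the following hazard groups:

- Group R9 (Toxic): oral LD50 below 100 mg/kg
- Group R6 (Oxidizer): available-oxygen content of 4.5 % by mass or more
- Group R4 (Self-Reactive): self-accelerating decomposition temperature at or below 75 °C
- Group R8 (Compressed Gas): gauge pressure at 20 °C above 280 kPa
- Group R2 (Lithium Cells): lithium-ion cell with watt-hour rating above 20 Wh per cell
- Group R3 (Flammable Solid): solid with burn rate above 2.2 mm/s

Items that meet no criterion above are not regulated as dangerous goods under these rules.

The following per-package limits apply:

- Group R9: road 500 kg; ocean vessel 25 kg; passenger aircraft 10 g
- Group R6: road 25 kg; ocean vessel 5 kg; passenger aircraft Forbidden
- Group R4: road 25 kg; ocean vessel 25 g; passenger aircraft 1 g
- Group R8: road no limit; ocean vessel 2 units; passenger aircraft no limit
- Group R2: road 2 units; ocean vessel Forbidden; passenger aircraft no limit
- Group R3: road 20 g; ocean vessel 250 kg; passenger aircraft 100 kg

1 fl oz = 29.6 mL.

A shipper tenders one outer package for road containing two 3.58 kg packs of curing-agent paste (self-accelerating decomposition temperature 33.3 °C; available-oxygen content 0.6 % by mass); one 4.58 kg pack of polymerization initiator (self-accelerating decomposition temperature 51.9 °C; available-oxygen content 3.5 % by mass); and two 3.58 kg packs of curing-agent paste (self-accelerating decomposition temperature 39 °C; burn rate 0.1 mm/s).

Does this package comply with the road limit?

Yes

Curing-agent paste: self-accelerating decomposition temperature 33.3 °C ≤ 75 °C → Group R4 (Self-Reactive).
Polymerization initiator: self-accelerating decomposition temperature 51.9 °C ≤ 75 °C → Group R4 (Self-Reactive).
The curing-agent paste has self-accelerating decomposition temperature 39 °C, which is ≤ 75 °C, so it is Group R4 (Self-Reactive).
Group R4 net quantity: (two 3.58 kg packs = 7.16 kg) + 4.58 kg + (two 3.58 kg packs = 7.16 kg) = 18.9 kg.
That is within the Group R4 road limit of 25 kg.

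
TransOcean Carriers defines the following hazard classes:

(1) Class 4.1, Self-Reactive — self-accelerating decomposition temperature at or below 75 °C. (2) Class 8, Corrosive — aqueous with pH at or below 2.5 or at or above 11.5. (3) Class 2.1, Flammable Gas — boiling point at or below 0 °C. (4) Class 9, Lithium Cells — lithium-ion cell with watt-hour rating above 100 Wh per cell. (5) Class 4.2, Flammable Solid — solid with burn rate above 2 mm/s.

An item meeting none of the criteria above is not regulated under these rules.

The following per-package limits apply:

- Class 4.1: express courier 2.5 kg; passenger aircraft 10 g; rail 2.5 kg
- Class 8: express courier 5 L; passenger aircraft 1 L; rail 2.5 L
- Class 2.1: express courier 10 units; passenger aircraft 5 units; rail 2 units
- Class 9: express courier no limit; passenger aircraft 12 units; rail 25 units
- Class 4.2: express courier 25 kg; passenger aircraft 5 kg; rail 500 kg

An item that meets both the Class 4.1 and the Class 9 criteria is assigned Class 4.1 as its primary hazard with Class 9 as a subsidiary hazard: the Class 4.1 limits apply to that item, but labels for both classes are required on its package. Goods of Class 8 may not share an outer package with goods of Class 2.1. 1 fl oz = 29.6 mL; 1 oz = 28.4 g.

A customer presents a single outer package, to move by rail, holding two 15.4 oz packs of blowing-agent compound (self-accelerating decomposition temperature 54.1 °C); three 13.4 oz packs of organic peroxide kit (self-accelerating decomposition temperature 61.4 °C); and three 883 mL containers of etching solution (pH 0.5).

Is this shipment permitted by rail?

No

Self-accelerating decomposition temperature 54.1 °C meets the Class 4.1 criterion (Self-Reactive), so the blowing-agent compound is Class 4.1.
Organic peroxide kit: self-accelerating decomposition temperature 61.4 °C ≤ 75 °C → Class 4.1 (Self-Reactive).
pH 0.5 meets the Class 8 criterion (Corrosive), so the etching solution is Class 8.
Total Class 4.1: (two 15.4 oz packs = 874.72 g) + (three 13.4 oz packs = 1141.68 g) = 2016.4 g.
2016.4 g is within the rail limit of 2.5 kg for Class 4.1.
Class 8 quantity: three 883 mL containers = 2.649 L.
That exceeds the Class 8 rail limit of 2.5 L.
The segregation rule (Class 8 with Class 2.1) does not apply to Class 4.1 with Class 8.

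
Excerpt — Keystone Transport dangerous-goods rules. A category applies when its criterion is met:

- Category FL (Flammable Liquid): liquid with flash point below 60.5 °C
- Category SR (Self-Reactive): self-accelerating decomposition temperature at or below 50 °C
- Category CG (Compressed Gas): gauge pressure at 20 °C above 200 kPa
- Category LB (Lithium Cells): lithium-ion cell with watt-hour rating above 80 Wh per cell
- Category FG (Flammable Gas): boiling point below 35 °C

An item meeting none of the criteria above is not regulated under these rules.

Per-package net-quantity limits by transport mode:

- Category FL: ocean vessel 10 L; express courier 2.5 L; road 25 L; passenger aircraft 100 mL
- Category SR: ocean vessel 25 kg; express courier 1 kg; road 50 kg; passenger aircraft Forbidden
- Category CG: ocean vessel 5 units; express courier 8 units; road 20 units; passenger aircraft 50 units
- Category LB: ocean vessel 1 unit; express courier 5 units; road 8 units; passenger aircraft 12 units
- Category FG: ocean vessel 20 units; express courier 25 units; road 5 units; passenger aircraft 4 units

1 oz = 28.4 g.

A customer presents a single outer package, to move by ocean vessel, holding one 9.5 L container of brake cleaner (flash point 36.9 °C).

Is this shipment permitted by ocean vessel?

Yes

The brake cleaner has flash point 36.9 °C, which is < 60.5 °C, so it is Category FL (Flammable Liquid).
Category FL quantity: 9.5 L.
9.5 L is within the ocean vessel limit of 10 L for Category FL.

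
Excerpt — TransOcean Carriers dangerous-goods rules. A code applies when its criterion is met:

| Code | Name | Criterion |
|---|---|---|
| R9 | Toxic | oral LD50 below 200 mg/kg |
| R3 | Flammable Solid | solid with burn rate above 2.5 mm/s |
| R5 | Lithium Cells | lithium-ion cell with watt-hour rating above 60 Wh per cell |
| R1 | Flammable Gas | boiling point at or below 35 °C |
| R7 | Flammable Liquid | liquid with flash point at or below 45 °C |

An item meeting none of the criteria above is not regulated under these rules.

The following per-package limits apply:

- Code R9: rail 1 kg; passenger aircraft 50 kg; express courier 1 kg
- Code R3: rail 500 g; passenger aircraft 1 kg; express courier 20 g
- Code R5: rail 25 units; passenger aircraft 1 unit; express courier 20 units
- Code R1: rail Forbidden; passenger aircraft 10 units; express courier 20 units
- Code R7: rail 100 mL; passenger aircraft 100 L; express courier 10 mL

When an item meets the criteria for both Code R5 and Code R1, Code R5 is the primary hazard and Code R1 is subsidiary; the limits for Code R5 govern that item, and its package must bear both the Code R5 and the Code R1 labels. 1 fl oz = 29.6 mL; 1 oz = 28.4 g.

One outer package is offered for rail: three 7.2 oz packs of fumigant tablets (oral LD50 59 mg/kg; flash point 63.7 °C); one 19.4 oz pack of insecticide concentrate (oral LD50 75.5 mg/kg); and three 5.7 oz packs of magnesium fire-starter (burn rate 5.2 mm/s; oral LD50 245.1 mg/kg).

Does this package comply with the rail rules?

No

With oral LD50 59 mg/kg (< 200 mg/kg), the fumigant tablets fall in Code R9.
With oral LD50 75.5 mg/kg (< 200 mg/kg), the insecticide concentrate falls in Code R9.
Magnesium fire-starter: burn rate 5.2 mm/s > 2.5 mm/s → Code R3 (Flammable Solid).
Total Code R9: (three 7.2 oz packs = 613.44 g) + (one 19.4 oz pack = 550.96 g) = 1164.4 g.
That exceeds the Code R9 rail limit of 1 kg.
Code R3 quantity: three 5.7 oz packs = 485.64 g.
485.64 g is within the rail limit of 500 g for Code R3.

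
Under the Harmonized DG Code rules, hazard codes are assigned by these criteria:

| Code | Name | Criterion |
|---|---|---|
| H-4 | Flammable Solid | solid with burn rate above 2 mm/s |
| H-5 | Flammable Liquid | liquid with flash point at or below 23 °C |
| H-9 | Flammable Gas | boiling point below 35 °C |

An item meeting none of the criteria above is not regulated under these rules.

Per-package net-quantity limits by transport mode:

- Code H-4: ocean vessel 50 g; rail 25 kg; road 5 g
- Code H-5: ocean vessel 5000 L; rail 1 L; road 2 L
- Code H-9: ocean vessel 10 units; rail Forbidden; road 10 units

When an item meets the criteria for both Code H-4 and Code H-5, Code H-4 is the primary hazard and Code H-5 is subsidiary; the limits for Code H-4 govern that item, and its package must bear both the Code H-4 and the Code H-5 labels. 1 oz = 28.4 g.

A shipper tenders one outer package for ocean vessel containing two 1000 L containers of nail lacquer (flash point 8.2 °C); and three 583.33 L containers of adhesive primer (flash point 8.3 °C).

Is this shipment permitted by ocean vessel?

Yes

Flash point 8.2 °C meets the Code H-5 criterion (Flammable Liquid), so the nail lacquer is Code H-5.
Adhesive primer: flash point 8.3 °C ≤ 23 °C → Code H-5 (Flammable Liquid).
Total Code H-5: (two 1000 L containers = 2000 L) + (three 583.33 L containers = 1749.99 L) = 3749.99 L.
3749.99 L is within the ocean vessel limit of 5000 L for Code H-5.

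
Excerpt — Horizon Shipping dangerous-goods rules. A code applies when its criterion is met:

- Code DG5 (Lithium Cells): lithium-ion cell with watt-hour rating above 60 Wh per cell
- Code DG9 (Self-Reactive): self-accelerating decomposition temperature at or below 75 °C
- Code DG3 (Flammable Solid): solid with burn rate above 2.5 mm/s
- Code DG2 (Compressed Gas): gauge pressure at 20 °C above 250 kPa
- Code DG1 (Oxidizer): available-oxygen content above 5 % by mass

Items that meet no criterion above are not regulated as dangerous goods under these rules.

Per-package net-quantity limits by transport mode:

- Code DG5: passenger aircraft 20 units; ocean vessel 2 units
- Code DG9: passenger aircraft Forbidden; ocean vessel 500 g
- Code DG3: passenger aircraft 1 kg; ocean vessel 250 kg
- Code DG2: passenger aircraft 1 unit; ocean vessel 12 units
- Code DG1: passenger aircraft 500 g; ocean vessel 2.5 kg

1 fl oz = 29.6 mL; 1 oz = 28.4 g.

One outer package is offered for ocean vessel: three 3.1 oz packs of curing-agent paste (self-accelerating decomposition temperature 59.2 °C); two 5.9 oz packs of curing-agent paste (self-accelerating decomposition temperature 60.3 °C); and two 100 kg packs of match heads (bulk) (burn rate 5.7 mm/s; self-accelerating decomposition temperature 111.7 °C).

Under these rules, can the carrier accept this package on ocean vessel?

No

With self-accelerating decomposition temperature 59.2 °C (≤ 75 °C), the curing-agent paste falls in Code DG9.
Curing-agent paste: self-accelerating decomposition temperature 60.3 °C ≤ 75 °C → Code DG9 (Self-Reactive).
Burn rate 5.7 mm/s meets the Code DG3 criterion (Flammable Solid), so the match heads (bulk) are Code DG3.
Code DG9 net quantity: (three 3.1 oz packs = 264.12 g) + (two 5.9 oz packs = 335.12 g) = 599.24 g.
599.24 g > 500 g (ocean vessel limit, Code DG9) — over the limit.
Code DG3 quantity: two 100 kg packs = 200 kg.
200 kg ≤ 250 kg (ocean vessel limit, Code DG3) — within limit.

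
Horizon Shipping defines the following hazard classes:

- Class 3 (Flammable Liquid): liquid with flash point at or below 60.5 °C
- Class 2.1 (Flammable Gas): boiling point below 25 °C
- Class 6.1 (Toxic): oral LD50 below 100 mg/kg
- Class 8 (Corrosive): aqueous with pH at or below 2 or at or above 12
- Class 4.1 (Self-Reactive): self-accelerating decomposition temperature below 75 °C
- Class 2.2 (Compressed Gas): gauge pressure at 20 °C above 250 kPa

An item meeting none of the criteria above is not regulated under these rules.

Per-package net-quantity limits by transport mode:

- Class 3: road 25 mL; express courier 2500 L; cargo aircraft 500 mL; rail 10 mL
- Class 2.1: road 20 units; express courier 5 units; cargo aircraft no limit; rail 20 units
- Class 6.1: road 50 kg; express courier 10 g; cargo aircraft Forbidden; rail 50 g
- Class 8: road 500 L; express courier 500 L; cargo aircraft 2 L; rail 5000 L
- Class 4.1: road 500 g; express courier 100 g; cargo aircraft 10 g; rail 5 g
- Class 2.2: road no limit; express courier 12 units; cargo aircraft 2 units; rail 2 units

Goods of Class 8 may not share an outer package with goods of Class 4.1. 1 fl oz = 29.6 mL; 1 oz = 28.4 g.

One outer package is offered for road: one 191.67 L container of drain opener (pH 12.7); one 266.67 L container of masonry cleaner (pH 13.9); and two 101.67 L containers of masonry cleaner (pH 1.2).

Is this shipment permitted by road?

pH 12.7 meets the Class 8 criterion (Corrosive), so the drain opener is Class 8.
pH 13.9 meets the Class 8 criterion (Corrosive), so the masonry cleaner is Class 8.
With pH 1.2 (≤ 2), the masonry cleaner falls in Class 8.
Class 8 net quantity: 191.67 L + 266.67 L + (two 101.67 L containers = 203.34 L) = 661.68 L.
661.68 L exceeds the road limit of 500 L for Class 8.

No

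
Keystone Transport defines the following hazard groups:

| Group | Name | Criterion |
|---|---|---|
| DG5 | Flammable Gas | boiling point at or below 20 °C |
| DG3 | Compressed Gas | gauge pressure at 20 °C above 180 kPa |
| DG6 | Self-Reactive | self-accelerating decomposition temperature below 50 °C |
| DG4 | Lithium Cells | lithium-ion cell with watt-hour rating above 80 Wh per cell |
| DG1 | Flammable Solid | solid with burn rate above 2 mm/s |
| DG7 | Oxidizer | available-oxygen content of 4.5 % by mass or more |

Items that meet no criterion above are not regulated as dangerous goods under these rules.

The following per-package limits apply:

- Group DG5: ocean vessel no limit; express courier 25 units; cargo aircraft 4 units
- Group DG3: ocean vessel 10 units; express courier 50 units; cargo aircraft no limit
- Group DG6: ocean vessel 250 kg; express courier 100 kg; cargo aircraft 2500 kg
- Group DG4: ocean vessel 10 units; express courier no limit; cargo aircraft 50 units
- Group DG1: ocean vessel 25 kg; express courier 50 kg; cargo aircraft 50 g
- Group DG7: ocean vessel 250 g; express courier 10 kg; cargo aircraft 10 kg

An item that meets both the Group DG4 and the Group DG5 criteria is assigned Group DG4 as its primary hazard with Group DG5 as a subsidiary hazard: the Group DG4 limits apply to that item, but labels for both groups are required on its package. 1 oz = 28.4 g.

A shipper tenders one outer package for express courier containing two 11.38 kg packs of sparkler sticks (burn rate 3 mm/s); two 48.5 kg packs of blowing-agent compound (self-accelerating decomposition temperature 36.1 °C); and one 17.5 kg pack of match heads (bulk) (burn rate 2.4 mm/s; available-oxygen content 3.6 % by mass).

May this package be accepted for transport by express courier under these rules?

Yes

Sparkler sticks: burn rate 3 mm/s > 2 mm/s → Group DG1 (Flammable Solid).
The blowing-agent compound has self-accelerating decomposition temperature 36.1 °C, which is < 50 °C, so it is Group DG6 (Self-Reactive).
Match heads (bulk): burn rate 2.4 mm/s > 2 mm/s → Group DG1 (Flammable Solid).
Total Group DG1: (two 11.38 kg packs = 22.76 kg) + 17.5 kg = 40.26 kg.
40.26 kg is within the express courier limit of 50 kg for Group DG1.
Group DG6 quantity: two 48.5 kg packs = 97 kg.
That is within the Group DG6 express courier limit of 100 kg.
Every hazard group is within its express courier limit and no segregation rule is violated.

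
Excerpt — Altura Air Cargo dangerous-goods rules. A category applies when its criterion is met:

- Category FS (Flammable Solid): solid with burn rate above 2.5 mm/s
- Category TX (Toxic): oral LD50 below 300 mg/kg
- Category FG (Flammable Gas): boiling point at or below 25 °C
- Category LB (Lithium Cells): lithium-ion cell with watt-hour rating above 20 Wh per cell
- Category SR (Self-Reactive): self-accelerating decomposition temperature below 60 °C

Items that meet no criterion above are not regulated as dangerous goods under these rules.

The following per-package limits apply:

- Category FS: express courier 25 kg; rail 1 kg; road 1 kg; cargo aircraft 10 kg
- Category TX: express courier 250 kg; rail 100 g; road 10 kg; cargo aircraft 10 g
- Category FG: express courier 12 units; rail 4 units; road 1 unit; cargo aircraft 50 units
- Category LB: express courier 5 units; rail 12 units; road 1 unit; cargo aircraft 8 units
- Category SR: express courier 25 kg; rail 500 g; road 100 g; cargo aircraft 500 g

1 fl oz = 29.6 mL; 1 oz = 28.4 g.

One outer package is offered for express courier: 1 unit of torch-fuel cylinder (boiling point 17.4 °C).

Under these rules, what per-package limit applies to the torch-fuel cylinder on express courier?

12 units

Torch-fuel cylinder: boiling point 17.4 °C ≤ 25 °C → Category FG (Flammable Gas).
The express courier limit for Category FG is 12 units.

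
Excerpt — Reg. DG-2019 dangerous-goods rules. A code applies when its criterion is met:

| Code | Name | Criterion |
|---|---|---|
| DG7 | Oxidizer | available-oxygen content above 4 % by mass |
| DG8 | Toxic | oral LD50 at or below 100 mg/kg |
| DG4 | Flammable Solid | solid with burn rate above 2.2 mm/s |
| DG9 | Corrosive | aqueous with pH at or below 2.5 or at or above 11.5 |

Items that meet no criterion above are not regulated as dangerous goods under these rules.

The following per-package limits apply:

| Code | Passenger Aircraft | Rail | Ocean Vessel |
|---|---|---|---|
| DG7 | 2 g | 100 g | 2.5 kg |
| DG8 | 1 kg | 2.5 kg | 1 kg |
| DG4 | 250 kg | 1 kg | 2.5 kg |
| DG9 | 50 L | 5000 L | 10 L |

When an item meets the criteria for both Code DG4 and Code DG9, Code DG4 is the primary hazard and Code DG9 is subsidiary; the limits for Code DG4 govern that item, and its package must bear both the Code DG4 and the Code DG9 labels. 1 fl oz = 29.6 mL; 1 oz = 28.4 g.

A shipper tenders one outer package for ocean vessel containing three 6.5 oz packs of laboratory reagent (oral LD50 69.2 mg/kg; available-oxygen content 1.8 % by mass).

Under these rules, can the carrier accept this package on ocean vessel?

Yes

The laboratory reagent has oral LD50 69.2 mg/kg, which is ≤ 100 mg/kg, so it is Code DG8 (Toxic).
Code DG8 quantity: three 6.5 oz packs = 553.8 g.
That is within the Code DG8 ocean vessel limit of 1 kg.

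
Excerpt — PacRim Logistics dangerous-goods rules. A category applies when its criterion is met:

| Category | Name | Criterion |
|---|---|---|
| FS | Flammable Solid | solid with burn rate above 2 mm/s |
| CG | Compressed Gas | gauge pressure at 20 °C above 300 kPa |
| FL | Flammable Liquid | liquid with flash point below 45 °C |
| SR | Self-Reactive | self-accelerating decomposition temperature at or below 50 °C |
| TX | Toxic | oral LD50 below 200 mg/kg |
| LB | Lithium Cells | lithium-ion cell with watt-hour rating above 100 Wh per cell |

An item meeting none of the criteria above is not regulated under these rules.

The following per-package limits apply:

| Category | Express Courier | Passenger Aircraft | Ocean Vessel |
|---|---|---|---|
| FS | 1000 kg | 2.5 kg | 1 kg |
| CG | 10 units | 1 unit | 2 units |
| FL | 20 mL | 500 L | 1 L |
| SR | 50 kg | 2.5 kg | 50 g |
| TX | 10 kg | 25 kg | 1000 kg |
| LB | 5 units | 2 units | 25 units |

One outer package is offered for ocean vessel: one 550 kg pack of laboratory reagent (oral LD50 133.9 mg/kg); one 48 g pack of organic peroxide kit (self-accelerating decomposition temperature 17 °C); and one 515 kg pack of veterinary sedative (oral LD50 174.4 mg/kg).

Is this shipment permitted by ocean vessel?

With oral LD50 133.9 mg/kg (< 200 mg/kg), the laboratory reagent falls in Category TX.
With self-accelerating decomposition temperature 17 °C (≤ 50 °C), the organic peroxide kit falls in Category SR.
Veterinary sedative: oral LD50 174.4 mg/kg < 200 mg/kg → Category TX (Toxic).
Total Category TX: 550 kg + 515 kg = 1065 kg.
1065 kg exceeds the ocean vessel limit of 1000 kg for Category TX.
Category SR quantity: 48 g.
48 g ≤ 50 g (ocean vessel limit, Category SR) — within limit.

No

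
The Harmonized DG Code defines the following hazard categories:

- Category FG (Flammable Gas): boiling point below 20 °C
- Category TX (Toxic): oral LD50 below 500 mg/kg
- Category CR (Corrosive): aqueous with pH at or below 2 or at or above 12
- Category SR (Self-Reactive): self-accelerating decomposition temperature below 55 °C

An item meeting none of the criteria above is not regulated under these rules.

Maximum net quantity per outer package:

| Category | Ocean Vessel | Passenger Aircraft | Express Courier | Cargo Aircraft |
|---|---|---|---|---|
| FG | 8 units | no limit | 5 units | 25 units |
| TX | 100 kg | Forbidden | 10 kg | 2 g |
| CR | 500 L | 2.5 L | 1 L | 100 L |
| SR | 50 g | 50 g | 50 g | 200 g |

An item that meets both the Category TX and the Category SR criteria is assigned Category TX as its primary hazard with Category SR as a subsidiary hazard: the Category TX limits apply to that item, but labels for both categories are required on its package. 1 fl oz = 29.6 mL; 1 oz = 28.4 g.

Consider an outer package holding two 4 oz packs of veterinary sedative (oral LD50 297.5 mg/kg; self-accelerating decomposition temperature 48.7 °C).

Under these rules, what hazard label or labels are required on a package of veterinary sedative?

Category SR and TX

Veterinary sedative: oral LD50 297.5 mg/kg < 500 mg/kg → Category TX (Toxic).
The veterinary sedative has self-accelerating decomposition temperature 48.7 °C, which is < 55 °C, so it is Category SR (Self-Reactive).
By the precedence rule Category TX is primary and Category SR is subsidiary, and that rule requires both labels on the package.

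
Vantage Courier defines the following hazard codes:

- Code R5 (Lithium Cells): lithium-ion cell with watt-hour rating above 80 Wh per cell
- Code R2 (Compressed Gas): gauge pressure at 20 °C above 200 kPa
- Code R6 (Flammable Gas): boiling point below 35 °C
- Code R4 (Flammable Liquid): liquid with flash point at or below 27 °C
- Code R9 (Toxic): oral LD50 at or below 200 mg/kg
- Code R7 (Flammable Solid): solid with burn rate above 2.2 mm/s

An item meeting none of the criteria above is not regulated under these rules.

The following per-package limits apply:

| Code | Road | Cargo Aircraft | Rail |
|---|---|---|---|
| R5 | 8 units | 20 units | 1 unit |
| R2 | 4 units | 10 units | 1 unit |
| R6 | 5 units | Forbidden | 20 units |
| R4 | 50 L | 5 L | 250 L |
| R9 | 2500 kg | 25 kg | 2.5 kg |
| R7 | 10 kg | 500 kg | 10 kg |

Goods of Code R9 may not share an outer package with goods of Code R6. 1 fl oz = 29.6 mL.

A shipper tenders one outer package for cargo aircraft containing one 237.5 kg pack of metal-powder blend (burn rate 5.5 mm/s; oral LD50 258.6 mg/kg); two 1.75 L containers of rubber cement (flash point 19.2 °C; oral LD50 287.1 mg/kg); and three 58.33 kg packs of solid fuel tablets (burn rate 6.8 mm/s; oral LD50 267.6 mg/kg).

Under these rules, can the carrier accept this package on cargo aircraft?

Metal-powder blend: burn rate 5.5 mm/s > 2.2 mm/s → Code R7 (Flammable Solid).
With flash point 19.2 °C (≤ 27 °C), the rubber cement falls in Code R4.
Solid fuel tablets: burn rate 6.8 mm/s > 2.2 mm/s → Code R7 (Flammable Solid).
Code R4 quantity: two 1.75 L containers = 3.5 L.
That is within the Code R4 cargo aircraft limit of 5 L.
Total Code R7: 237.5 kg + (three 58.33 kg packs = 174.99 kg) = 412.49 kg.
That is within the Code R7 cargo aircraft limit of 500 kg.
The segregation rule (Code R9 with Code R6) does not apply to Code R4 with Code R7.
Every hazard code is within its cargo aircraft limit and no segregation rule is violated.

Yes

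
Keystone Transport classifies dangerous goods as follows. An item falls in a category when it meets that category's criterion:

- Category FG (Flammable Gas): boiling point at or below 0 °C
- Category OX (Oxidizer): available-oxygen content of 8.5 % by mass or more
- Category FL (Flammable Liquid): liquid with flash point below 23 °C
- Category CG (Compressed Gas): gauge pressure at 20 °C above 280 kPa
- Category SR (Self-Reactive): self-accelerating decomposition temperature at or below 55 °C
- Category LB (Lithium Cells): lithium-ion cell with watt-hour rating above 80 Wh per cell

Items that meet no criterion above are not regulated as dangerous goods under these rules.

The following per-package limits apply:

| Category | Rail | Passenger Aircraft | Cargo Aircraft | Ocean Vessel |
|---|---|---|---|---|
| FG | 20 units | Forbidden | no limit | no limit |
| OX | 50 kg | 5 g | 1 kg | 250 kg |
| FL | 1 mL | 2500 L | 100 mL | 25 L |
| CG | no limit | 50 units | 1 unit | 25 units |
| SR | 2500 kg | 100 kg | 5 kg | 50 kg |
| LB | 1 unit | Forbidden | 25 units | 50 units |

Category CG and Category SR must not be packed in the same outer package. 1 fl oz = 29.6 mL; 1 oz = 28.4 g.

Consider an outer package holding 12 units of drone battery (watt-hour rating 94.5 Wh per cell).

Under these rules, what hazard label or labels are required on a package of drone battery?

Watt-hour rating 94.5 Wh per cell meets the Category LB criterion (Lithium Cells), so the drone battery is Category LB.
Only the Category LB label is required.

Category LB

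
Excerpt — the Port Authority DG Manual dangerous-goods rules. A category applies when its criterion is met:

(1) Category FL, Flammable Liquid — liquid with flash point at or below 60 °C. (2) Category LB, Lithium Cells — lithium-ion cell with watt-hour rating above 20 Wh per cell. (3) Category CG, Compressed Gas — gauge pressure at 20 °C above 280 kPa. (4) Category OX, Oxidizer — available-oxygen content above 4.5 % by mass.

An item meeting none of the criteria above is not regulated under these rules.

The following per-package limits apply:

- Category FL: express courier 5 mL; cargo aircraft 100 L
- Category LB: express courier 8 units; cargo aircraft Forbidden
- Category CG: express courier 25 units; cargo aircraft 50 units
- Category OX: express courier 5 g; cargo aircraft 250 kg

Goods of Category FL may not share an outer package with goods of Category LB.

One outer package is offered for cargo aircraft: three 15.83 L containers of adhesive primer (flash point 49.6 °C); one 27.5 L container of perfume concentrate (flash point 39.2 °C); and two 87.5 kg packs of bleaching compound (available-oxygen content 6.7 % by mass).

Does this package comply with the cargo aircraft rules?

The adhesive primer has flash point 49.6 °C, which is ≤ 60 °C, so it is Category FL (Flammable Liquid).
Flash point 39.2 °C meets the Category FL criterion (Flammable Liquid), so the perfume concentrate is Category FL.
Bleaching compound: available-oxygen content 6.7 % by mass > 4.5 % by mass → Category OX (Oxidizer).
Total Category FL: (three 15.83 L containers = 47.49 L) + 27.5 L = 74.99 L.
74.99 L ≤ 100 L (cargo aircraft limit, Category FL) — within limit.
Category OX quantity: two 87.5 kg packs = 175 kg.
175 kg is within the cargo aircraft limit of 250 kg for Category OX.
The segregation rule (Category FL with Category LB) does not apply to Category FL with Category OX.
Every hazard category is within its cargo aircraft limit and no segregation rule is violated.

Yes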